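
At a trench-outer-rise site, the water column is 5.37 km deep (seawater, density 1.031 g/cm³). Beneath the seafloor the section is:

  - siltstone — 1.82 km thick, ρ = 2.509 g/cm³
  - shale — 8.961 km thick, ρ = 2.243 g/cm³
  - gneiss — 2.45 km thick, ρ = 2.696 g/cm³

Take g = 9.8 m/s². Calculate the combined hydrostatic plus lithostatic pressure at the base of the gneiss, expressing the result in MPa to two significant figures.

360 MPa

seawater: 1031 kg/m³ × 9.8 m/s² × 5370 m = 5.426×10^7 Pa = 54.26 MPa
siltstone: 2509 kg/m³ × 9.8 m/s² × 1820 m = 4.475×10^7 Pa = 44.75 MPa
shale: 2243 kg/m³ × 9.8 m/s² × 8961 m = 1.970×10^8 Pa = 197.0 MPa
gneiss: 2696 kg/m³ × 9.8 m/s² × 2450 m = 6.473×10^7 Pa = 64.73 MPa
Total = 54.26 + 44.75 + 197.0 + 64.73 = 360.71 MPa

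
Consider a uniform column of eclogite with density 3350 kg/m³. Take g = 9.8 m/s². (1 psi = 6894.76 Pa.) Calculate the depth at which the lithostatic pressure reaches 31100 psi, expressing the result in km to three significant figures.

h = P/(ρg) = 31100 psi / (3350 kg/m³ × 9.8 m/s²) = 2.144×10^8 Pa / 32830 Pa/m = 6531.4 m
= 6.5314 km

6.53 km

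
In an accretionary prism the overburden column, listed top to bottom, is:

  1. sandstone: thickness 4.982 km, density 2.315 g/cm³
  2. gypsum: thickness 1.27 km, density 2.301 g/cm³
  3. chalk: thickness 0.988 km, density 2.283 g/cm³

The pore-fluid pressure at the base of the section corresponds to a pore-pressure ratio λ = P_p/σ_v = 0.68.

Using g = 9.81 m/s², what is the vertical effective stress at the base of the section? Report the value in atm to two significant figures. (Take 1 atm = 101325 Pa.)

Overburden (lithostatic) stress σ_v:
sandstone: 2315 kg/m³ × 9.81 m/s² × 4982 m = 1.131×10^8 Pa = 113.1 MPa
gypsum: 2301 kg/m³ × 9.81 m/s² × 1270 m = 2.867×10^7 Pa = 28.67 MPa
chalk: 2283 kg/m³ × 9.81 m/s² × 988 m = 2.213×10^7 Pa = 22.13 MPa
Total = 113.1 + 28.67 + 22.13 = 163.94 MPa
Pore pressure P_p = λ·σ_v = 0.68 × 163.9 MPa = 111.5 MPa
Effective stress σ' = σ_v − P_p = 163.9 − 111.5 = 52.460 MPa = 517.74 atm

520 atm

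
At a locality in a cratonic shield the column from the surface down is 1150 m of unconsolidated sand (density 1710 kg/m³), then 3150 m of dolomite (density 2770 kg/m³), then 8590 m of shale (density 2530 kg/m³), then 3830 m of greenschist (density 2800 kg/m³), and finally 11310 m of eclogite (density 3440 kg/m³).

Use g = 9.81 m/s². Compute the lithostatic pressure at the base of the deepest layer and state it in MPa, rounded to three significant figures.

unconsolidated sand: 1710 kg/m³ × 9.81 m/s² × 1150 m = 1.929×10^7 Pa = 19.29 MPa
dolomite: 2770 kg/m³ × 9.81 m/s² × 3150 m = 8.560×10^7 Pa = 85.60 MPa
shale: 2530 kg/m³ × 9.81 m/s² × 8590 m = 2.132×10^8 Pa = 213.2 MPa
greenschist: 2800 kg/m³ × 9.81 m/s² × 3830 m = 1.052×10^8 Pa = 105.2 MPa
eclogite: 3440 kg/m³ × 9.81 m/s² × 11310 m = 3.817×10^8 Pa = 381.7 MPa
Total = 19.29 + 85.60 + 213.2 + 105.2 + 381.7 = 804.96 MPa

805 MPa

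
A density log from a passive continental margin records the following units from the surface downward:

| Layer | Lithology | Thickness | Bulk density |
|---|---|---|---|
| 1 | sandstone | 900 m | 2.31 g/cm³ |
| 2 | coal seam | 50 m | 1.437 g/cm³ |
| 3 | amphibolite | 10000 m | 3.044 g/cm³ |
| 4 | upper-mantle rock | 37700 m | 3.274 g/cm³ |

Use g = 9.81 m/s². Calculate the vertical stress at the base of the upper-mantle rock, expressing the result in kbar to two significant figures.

sandstone: 2310 kg/m³ × 9.81 m/s² × 900 m = 2.039×10^7 Pa = 0.2039 kbar
coal seam: 1437 kg/m³ × 9.81 m/s² × 50 m = 7.048×10^5 Pa = 7.048×10^-3 kbar
amphibolite: 3044 kg/m³ × 9.81 m/s² × 10000 m = 2.986×10^8 Pa = 2.986 kbar
upper-mantle rock: 3274 kg/m³ × 9.81 m/s² × 37700 m = 1.211×10^9 Pa = 12.11 kbar
Total = 0.2039 + 7.048×10^-3 + 2.986 + 12.11 = 15.306 kbar

15 kbar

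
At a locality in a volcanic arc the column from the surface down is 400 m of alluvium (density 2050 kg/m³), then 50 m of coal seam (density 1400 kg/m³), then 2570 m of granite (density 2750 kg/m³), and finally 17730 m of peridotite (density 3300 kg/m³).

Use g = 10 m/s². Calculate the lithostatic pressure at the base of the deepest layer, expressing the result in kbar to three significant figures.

6.65 kbar

alluvium: 2050 kg/m³ × 10 m/s² × 400 m = 8.200×10^6 Pa = 0.08200 kbar
coal seam: 1400 kg/m³ × 10 m/s² × 50 m = 7.000×10^5 Pa = 7.000×10^-3 kbar
granite: 2750 kg/m³ × 10 m/s² × 2570 m = 7.067×10^7 Pa = 0.7067 kbar
peridotite: 3300 kg/m³ × 10 m/s² × 17730 m = 5.851×10^8 Pa = 5.851 kbar
Total = 0.08200 + 7.000×10^-3 + 0.7067 + 5.851 = 6.6467 kbar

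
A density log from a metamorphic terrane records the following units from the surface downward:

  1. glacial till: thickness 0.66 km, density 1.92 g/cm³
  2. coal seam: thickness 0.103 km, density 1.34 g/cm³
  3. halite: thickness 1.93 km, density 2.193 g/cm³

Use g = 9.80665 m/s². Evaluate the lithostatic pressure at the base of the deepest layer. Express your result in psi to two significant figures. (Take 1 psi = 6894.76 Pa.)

glacial till: 1920 kg/m³ × 9.80665 m/s² × 660 m = 1.243×10^7 Pa = 1802 psi
coal seam: 1340 kg/m³ × 9.80665 m/s² × 103 m = 1.354×10^6 Pa = 196.3 psi
halite: 2193 kg/m³ × 9.80665 m/s² × 1930 m = 4.151×10^7 Pa = 6020 psi
Total = 1802 + 196.3 + 6020 = 8018.7 psi

8000 psi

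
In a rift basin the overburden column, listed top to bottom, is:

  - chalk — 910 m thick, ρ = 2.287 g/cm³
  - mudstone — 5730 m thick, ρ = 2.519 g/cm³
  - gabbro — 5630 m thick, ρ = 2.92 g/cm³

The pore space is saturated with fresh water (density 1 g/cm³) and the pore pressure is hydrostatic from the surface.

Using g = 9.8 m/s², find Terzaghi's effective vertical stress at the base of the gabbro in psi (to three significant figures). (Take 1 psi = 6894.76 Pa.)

Overburden (lithostatic) stress σ_v:
chalk: 2287 kg/m³ × 9.8 m/s² × 910 m = 2.040×10^7 Pa = 20.40 MPa
mudstone: 2519 kg/m³ × 9.8 m/s² × 5730 m = 1.415×10^8 Pa = 141.5 MPa
gabbro: 2920 kg/m³ × 9.8 m/s² × 5630 m = 1.611×10^8 Pa = 161.1 MPa
Total = 20.40 + 141.5 + 161.1 = 322.96 MPa
Pore pressure P_p = 1000 kg/m³ × 9.8 m/s² × 12270 m = 1.202×10^8 Pa = 120.2 MPa
Effective stress σ' = σ_v − P_p = 323.0 − 120.2 = 202.71 MPa = 29401 psi

29400 psi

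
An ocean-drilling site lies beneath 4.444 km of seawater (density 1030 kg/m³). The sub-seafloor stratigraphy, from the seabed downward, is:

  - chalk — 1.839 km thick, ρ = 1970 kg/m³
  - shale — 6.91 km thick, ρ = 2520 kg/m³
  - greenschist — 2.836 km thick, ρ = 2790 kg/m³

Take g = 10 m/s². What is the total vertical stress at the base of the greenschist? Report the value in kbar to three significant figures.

seawater: 1030 kg/m³ × 10 m/s² × 4444 m = 4.577×10^7 Pa = 0.4577 kbar
chalk: 1970 kg/m³ × 10 m/s² × 1839 m = 3.623×10^7 Pa = 0.3623 kbar
shale: 2520 kg/m³ × 10 m/s² × 6910 m = 1.741×10^8 Pa = 1.741 kbar
greenschist: 2790 kg/m³ × 10 m/s² × 2836 m = 7.912×10^7 Pa = 0.7912 kbar
Total = 0.4577 + 0.3623 + 1.741 + 0.7912 = 3.3526 kbar

3.35 kbar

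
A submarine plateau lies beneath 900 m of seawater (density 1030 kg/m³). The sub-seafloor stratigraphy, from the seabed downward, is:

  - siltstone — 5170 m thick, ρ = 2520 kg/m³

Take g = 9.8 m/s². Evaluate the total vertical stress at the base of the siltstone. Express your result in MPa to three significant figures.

seawater: 1030 kg/m³ × 9.8 m/s² × 900 m = 9.085×10^6 Pa = 9.085 MPa
siltstone: 2520 kg/m³ × 9.8 m/s² × 5170 m = 1.277×10^8 Pa = 127.7 MPa
Total = 9.085 + 127.7 = 136.76 MPa

137 MPa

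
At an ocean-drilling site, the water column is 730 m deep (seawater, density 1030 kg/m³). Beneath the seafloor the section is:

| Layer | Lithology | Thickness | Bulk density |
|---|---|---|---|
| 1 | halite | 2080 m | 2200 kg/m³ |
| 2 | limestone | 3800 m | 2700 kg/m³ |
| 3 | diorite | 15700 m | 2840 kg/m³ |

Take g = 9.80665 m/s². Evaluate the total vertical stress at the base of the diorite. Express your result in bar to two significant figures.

seawater: 1030 kg/m³ × 9.80665 m/s² × 730 m = 7.374×10^6 Pa = 73.74 bar
halite: 2200 kg/m³ × 9.80665 m/s² × 2080 m = 4.488×10^7 Pa = 448.8 bar
limestone: 2700 kg/m³ × 9.80665 m/s² × 3800 m = 1.006×10^8 Pa = 1006 bar
diorite: 2840 kg/m³ × 9.80665 m/s² × 15700 m = 4.373×10^8 Pa = 4373 bar
Total = 73.74 + 448.8 + 1006 + 4373 = 5901.2 bar

5900 bar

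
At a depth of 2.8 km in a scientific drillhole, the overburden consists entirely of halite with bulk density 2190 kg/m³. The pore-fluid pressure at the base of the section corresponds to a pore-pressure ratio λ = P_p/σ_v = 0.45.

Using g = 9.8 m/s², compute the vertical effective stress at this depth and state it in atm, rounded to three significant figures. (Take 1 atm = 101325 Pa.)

Overburden (lithostatic) stress σ_v:
halite: 2190 kg/m³ × 9.8 m/s² × 2800 m = 6.009×10^7 Pa = 60.09 MPa
Pore pressure P_p = λ·σ_v = 0.45 × 60.09 MPa = 27.04 MPa
Effective stress σ' = σ_v − P_p = 60.09 − 27.04 = 33.051 MPa = 326.19 atm

326 atm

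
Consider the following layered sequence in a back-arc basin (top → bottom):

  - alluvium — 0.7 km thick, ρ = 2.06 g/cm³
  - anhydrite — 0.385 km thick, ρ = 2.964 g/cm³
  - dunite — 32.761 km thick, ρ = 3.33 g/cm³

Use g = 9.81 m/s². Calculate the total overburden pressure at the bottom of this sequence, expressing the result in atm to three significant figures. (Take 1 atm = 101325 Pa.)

alluvium: 2060 kg/m³ × 9.81 m/s² × 700 m = 1.415×10^7 Pa = 139.6 atm
anhydrite: 2964 kg/m³ × 9.81 m/s² × 385 m = 1.119×10^7 Pa = 110.5 atm
dunite: 3330 kg/m³ × 9.81 m/s² × 32761 m = 1.070×10^9 Pa = 10562 atm
Total = 139.6 + 110.5 + 10562 = 10812 atm

10800 atm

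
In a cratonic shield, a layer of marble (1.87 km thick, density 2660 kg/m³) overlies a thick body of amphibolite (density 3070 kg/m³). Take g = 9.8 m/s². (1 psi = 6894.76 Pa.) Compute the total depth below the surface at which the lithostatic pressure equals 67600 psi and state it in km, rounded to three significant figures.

15.7 km

Pressure at base of upper layers: 2660×9.8×1870 = 4.875×10^7 Pa = 7070 psi
Remaining pressure to be supplied by amphibolite: 4.661×10^8 − 4.875×10^7 = 4.173×10^8 Pa
Additional depth in amphibolite = 4.173×10^8 Pa / (3070 kg/m³ × 9.8 m/s²) = 13872 m
Total depth = 1870 m + 13872 m = 15742 m
= 15.742 km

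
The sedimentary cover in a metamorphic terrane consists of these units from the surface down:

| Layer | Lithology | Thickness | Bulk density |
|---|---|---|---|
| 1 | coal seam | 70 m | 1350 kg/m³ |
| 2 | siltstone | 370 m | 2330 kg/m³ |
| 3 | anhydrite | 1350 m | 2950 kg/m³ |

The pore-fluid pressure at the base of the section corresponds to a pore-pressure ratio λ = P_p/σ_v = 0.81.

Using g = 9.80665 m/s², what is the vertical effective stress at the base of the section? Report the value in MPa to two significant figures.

Overburden (lithostatic) stress σ_v:
coal seam: 1350 kg/m³ × 9.80665 m/s² × 70 m = 9.267×10^5 Pa = 0.9267 MPa
siltstone: 2330 kg/m³ × 9.80665 m/s² × 370 m = 8.454×10^6 Pa = 8.454 MPa
anhydrite: 2950 kg/m³ × 9.80665 m/s² × 1350 m = 3.905×10^7 Pa = 39.05 MPa
Total = 0.9267 + 8.454 + 39.05 = 48.436 MPa
Pore pressure P_p = λ·σ_v = 0.81 × 48.44 MPa = 39.23 MPa
Effective stress σ' = σ_v − P_p = 48.44 − 39.23 = 9.2028 MPa

9.2 MPa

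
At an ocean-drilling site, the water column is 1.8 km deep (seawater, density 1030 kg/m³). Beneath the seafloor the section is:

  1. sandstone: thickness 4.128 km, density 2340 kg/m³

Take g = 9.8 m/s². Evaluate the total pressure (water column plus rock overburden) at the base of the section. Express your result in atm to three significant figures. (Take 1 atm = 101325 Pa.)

1110 atm

seawater: 1030 kg/m³ × 9.8 m/s² × 1800 m = 1.817×10^7 Pa = 179.3 atm
sandstone: 2340 kg/m³ × 9.8 m/s² × 4128 m = 9.466×10^7 Pa = 934.3 atm
Total = 179.3 + 934.3 = 1113.6 atm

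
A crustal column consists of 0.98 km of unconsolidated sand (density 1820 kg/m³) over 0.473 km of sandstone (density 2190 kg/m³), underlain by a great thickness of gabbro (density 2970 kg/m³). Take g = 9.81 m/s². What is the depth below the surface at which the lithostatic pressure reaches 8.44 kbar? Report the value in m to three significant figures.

Pressure at base of upper layers: 1820×9.81×980 + 2190×9.81×473 = 2.766×10^7 Pa = 0.2766 kbar
Remaining pressure to be supplied by gabbro: 8.440×10^8 − 2.766×10^7 = 8.163×10^8 Pa
Additional depth in gabbro = 8.163×10^8 Pa / (2970 kg/m³ × 9.81 m/s²) = 28019 m
Total depth = 1453 m + 28019 m = 29472 m

29500 m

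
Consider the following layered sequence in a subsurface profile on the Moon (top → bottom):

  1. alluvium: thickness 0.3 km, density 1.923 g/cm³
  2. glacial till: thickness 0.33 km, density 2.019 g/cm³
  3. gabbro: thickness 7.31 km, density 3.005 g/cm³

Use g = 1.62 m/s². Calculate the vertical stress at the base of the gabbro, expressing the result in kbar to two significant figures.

0.38 kbar

alluvium: 1923 kg/m³ × 1.62 m/s² × 300 m = 9.346×10^5 Pa = 9.346×10^-3 kbar
glacial till: 2019 kg/m³ × 1.62 m/s² × 330 m = 1.079×10^6 Pa = 0.01079 kbar
gabbro: 3005 kg/m³ × 1.62 m/s² × 7310 m = 3.559×10^7 Pa = 0.3559 kbar
Total = 9.346×10^-3 + 0.01079 + 0.3559 = 0.37600 kbar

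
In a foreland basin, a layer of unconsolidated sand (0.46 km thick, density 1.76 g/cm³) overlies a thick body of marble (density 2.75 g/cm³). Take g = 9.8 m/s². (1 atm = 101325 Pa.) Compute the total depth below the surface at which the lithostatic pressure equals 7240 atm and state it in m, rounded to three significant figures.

27400 m

Pressure at base of upper layers: 1760×9.8×460 = 7.934×10^6 Pa = 78.30 atm
Remaining pressure to be supplied by marble: 7.336×10^8 − 7.934×10^6 = 7.257×10^8 Pa
Additional depth in marble = 7.257×10^8 Pa / (2750 kg/m³ × 9.8 m/s²) = 26926 m
Total depth = 460 m + 26926 m = 27386 m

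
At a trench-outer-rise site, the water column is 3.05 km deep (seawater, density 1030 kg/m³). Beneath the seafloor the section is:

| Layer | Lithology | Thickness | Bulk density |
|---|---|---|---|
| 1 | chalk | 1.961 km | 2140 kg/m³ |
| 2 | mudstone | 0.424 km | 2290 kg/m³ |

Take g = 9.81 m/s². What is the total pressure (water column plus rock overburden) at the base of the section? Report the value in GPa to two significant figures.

seawater: 1030 kg/m³ × 9.81 m/s² × 3050 m = 3.082×10^7 Pa = 0.03082 GPa
chalk: 2140 kg/m³ × 9.81 m/s² × 1961 m = 4.117×10^7 Pa = 0.04117 GPa
mudstone: 2290 kg/m³ × 9.81 m/s² × 424 m = 9.525×10^6 Pa = 9.525×10^-3 GPa
Total = 0.03082 + 0.04117 + 9.525×10^-3 = 0.081511 GPa

0.082 GPa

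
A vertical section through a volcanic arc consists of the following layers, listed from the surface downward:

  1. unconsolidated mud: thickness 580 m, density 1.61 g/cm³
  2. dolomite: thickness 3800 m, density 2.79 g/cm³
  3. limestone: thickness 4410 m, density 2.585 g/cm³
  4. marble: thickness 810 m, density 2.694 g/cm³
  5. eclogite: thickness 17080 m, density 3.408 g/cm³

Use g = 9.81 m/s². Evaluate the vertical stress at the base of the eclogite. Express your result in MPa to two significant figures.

820 MPa

unconsolidated mud: 1610 kg/m³ × 9.81 m/s² × 580 m = 9.161×10^6 Pa = 9.161 MPa
dolomite: 2790 kg/m³ × 9.81 m/s² × 3800 m = 1.040×10^8 Pa = 104.0 MPa
limestone: 2585 kg/m³ × 9.81 m/s² × 4410 m = 1.118×10^8 Pa = 111.8 MPa
marble: 2694 kg/m³ × 9.81 m/s² × 810 m = 2.141×10^7 Pa = 21.41 MPa
eclogite: 3408 kg/m³ × 9.81 m/s² × 17080 m = 5.710×10^8 Pa = 571.0 MPa
Total = 9.161 + 104.0 + 111.8 + 21.41 + 571.0 = 817.43 MPa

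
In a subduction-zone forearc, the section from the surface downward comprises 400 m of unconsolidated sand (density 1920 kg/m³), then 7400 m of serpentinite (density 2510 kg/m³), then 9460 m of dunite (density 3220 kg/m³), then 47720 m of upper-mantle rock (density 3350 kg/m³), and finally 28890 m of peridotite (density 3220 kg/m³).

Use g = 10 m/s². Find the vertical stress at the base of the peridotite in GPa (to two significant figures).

3.0 GPa

unconsolidated sand: 1920 kg/m³ × 10 m/s² × 400 m = 7.680×10^6 Pa = 7.680×10^-3 GPa
serpentinite: 2510 kg/m³ × 10 m/s² × 7400 m = 1.857×10^8 Pa = 0.1857 GPa
dunite: 3220 kg/m³ × 10 m/s² × 9460 m = 3.046×10^8 Pa = 0.3046 GPa
upper-mantle rock: 3350 kg/m³ × 10 m/s² × 47720 m = 1.599×10^9 Pa = 1.599 GPa
peridotite: 3220 kg/m³ × 10 m/s² × 28890 m = 9.303×10^8 Pa = 0.9303 GPa
Total = 7.680×10^-3 + 0.1857 + 0.3046 + 1.599 + 0.9303 = 3.0269 GPa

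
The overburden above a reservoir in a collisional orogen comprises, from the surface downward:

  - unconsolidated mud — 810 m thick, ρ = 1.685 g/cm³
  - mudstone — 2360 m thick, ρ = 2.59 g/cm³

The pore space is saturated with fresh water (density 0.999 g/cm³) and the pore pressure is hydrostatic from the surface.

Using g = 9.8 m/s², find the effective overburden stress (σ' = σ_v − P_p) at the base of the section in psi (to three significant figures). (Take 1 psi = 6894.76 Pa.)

6130 psi

Overburden (lithostatic) stress σ_v:
unconsolidated mud: 1685 kg/m³ × 9.8 m/s² × 810 m = 1.338×10^7 Pa = 13.38 MPa
mudstone: 2590 kg/m³ × 9.8 m/s² × 2360 m = 5.990×10^7 Pa = 59.90 MPa
Total = 13.38 + 59.90 = 73.277 MPa
Pore pressure P_p = 999 kg/m³ × 9.8 m/s² × 3170 m = 3.103×10^7 Pa = 31.03 MPa
Effective stress σ' = σ_v − P_p = 73.28 − 31.03 = 42.242 MPa = 6126.7 psi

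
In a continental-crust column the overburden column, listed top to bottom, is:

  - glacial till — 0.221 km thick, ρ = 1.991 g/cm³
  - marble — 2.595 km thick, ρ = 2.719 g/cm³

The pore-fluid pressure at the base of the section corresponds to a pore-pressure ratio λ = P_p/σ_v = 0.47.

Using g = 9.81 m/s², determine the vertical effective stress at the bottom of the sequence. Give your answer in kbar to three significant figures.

Overburden (lithostatic) stress σ_v:
glacial till: 1991 kg/m³ × 9.81 m/s² × 221 m = 4.317×10^6 Pa = 4.317 MPa
marble: 2719 kg/m³ × 9.81 m/s² × 2595 m = 6.922×10^7 Pa = 69.22 MPa
Total = 4.317 + 69.22 = 73.534 MPa
Pore pressure P_p = λ·σ_v = 0.47 × 73.53 MPa = 34.56 MPa
Effective stress σ' = σ_v − P_p = 73.53 − 34.56 = 38.973 MPa = 0.38973 kbar

0.390 kbar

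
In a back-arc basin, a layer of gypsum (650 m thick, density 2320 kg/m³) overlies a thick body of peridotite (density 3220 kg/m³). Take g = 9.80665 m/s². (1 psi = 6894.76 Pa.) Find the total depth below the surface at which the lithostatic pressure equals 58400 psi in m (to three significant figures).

Pressure at base of upper layers: 2320×9.80665×650 = 1.479×10^7 Pa = 2145 psi
Remaining pressure to be supplied by peridotite: 4.027×10^8 − 1.479×10^7 = 3.879×10^8 Pa
Additional depth in peridotite = 3.879×10^8 Pa / (3220 kg/m³ × 9.80665 m/s²) = 12283 m
Total depth = 650 m + 12283 m = 12933 m

12900 m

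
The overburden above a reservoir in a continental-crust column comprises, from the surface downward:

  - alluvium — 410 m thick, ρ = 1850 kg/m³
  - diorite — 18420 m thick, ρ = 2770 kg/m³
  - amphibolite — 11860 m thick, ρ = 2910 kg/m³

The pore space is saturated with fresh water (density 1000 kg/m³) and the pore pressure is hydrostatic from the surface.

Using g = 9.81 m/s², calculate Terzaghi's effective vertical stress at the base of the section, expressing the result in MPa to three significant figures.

545 MPa

Overburden (lithostatic) stress σ_v:
alluvium: 1850 kg/m³ × 9.81 m/s² × 410 m = 7.441×10^6 Pa = 7.441 MPa
diorite: 2770 kg/m³ × 9.81 m/s² × 18420 m = 5.005×10^8 Pa = 500.5 MPa
amphibolite: 2910 kg/m³ × 9.81 m/s² × 11860 m = 3.386×10^8 Pa = 338.6 MPa
Total = 7.441 + 500.5 + 338.6 = 846.55 MPa
Pore pressure P_p = 1000 kg/m³ × 9.81 m/s² × 30690 m = 3.011×10^8 Pa = 301.1 MPa
Effective stress σ' = σ_v − P_p = 846.5 − 301.1 = 545.48 MPa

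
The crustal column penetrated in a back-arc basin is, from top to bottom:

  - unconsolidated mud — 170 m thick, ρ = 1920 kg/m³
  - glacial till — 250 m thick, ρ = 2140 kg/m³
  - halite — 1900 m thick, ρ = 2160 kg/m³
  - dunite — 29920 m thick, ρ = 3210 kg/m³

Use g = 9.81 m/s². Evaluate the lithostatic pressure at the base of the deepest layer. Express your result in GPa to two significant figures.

0.99 GPa

unconsolidated mud: 1920 kg/m³ × 9.81 m/s² × 170 m = 3.202×10^6 Pa = 3.202×10^-3 GPa
glacial till: 2140 kg/m³ × 9.81 m/s² × 250 m = 5.248×10^6 Pa = 5.248×10^-3 GPa
halite: 2160 kg/m³ × 9.81 m/s² × 1900 m = 4.026×10^7 Pa = 0.04026 GPa
dunite: 3210 kg/m³ × 9.81 m/s² × 29920 m = 9.422×10^8 Pa = 0.9422 GPa
Total = 3.202×10^-3 + 5.248×10^-3 + 0.04026 + 0.9422 = 0.99089 GPa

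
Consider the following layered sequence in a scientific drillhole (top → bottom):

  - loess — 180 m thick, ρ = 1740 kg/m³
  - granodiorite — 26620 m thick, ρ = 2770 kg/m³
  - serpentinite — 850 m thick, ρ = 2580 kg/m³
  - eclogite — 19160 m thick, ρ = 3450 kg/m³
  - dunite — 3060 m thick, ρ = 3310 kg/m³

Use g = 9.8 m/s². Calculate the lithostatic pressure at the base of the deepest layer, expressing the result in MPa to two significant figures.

1500 MPa

loess: 1740 kg/m³ × 9.8 m/s² × 180 m = 3.069×10^6 Pa = 3.069 MPa
granodiorite: 2770 kg/m³ × 9.8 m/s² × 26620 m = 7.226×10^8 Pa = 722.6 MPa
serpentinite: 2580 kg/m³ × 9.8 m/s² × 850 m = 2.149×10^7 Pa = 21.49 MPa
eclogite: 3450 kg/m³ × 9.8 m/s² × 19160 m = 6.478×10^8 Pa = 647.8 MPa
dunite: 3310 kg/m³ × 9.8 m/s² × 3060 m = 9.926×10^7 Pa = 99.26 MPa
Total = 3.069 + 722.6 + 21.49 + 647.8 + 99.26 = 1494.2 MPa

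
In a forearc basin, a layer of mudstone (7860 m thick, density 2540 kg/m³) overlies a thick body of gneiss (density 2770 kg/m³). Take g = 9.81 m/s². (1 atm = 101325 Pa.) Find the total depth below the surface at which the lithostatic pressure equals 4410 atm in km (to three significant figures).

Pressure at base of upper layers: 2540×9.81×7860 = 1.959×10^8 Pa = 1933 atm
Remaining pressure to be supplied by gneiss: 4.468×10^8 − 1.959×10^8 = 2.510×10^8 Pa
Additional depth in gneiss = 2.510×10^8 Pa / (2770 kg/m³ × 9.81 m/s²) = 9236.6 m
Total depth = 7860 m + 9236.6 m = 17097 m
= 17.097 km

17.1 km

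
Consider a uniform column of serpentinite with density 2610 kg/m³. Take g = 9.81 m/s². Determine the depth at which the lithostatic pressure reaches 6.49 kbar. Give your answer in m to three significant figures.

h = P/(ρg) = 6.49 kbar / (2610 kg/m³ × 9.81 m/s²) = 6.490×10^8 Pa / 25604 Pa/m = 25348 m

25300 m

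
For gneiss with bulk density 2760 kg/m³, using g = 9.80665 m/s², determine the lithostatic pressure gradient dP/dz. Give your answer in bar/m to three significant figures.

0.271 bar/m

dP/dz = ρg = 2760 kg/m³ × 9.80665 m/s² = 27066 Pa/m
= 27066 Pa/m × (1 bar/m / 1.0000×10^5 Pa/m) = 0.27066 bar/m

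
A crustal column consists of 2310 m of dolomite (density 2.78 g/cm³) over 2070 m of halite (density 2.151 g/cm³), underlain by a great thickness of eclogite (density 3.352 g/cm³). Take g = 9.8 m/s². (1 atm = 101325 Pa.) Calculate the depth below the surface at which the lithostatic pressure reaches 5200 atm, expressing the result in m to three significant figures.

17200 m

Pressure at base of upper layers: 2780×9.8×2310 + 2151×9.8×2070 = 1.066×10^8 Pa = 1052 atm
Remaining pressure to be supplied by eclogite: 5.269×10^8 − 1.066×10^8 = 4.203×10^8 Pa
Additional depth in eclogite = 4.203×10^8 Pa / (3352 kg/m³ × 9.8 m/s²) = 12795 m
Total depth = 4380 m + 12795 m = 17175 m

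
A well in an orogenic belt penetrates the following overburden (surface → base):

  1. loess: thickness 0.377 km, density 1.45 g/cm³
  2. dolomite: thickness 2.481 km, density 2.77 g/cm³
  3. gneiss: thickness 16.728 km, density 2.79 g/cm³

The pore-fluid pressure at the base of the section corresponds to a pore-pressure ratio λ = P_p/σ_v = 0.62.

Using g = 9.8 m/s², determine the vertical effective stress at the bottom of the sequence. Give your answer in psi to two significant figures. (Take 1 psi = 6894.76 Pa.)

Overburden (lithostatic) stress σ_v:
loess: 1450 kg/m³ × 9.8 m/s² × 377 m = 5.357×10^6 Pa = 5.357 MPa
dolomite: 2770 kg/m³ × 9.8 m/s² × 2481 m = 6.735×10^7 Pa = 67.35 MPa
gneiss: 2790 kg/m³ × 9.8 m/s² × 16728 m = 4.574×10^8 Pa = 457.4 MPa
Total = 5.357 + 67.35 + 457.4 = 530.08 MPa
Pore pressure P_p = λ·σ_v = 0.62 × 530.1 MPa = 328.7 MPa
Effective stress σ' = σ_v − P_p = 530.1 − 328.7 = 201.43 MPa = 29215 psi

29000 psi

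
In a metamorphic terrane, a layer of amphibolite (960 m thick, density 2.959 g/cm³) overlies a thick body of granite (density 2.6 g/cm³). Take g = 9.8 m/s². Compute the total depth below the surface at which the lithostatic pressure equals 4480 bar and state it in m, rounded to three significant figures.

17400 m

Pressure at base of upper layers: 2959×9.8×960 = 2.784×10^7 Pa = 278.4 bar
Remaining pressure to be supplied by granite: 4.480×10^8 − 2.784×10^7 = 4.202×10^8 Pa
Additional depth in granite = 4.202×10^8 Pa / (2600 kg/m³ × 9.8 m/s²) = 16490 m
Total depth = 960 m + 16490 m = 17450 m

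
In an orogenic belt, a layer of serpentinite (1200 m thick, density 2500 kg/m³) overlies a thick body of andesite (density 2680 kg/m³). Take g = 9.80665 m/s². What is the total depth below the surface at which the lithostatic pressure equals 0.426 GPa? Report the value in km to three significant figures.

16.3 km

Pressure at base of upper layers: 2500×9.80665×1200 = 2.942×10^7 Pa = 0.02942 GPa
Remaining pressure to be supplied by andesite: 4.260×10^8 − 2.942×10^7 = 3.966×10^8 Pa
Additional depth in andesite = 3.966×10^8 Pa / (2680 kg/m³ × 9.80665 m/s²) = 15090 m
Total depth = 1200 m + 15090 m = 16290 m
= 16.290 km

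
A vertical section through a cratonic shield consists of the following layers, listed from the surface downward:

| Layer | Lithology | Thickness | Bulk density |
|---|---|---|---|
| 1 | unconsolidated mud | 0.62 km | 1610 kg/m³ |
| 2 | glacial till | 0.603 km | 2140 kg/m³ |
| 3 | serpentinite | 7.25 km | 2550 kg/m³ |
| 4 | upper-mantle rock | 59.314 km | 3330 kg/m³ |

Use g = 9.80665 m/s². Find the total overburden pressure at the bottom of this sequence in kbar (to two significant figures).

21 kbar

unconsolidated mud: 1610 kg/m³ × 9.80665 m/s² × 620 m = 9.789×10^6 Pa = 0.09789 kbar
glacial till: 2140 kg/m³ × 9.80665 m/s² × 603 m = 1.265×10^7 Pa = 0.1265 kbar
serpentinite: 2550 kg/m³ × 9.80665 m/s² × 7250 m = 1.813×10^8 Pa = 1.813 kbar
upper-mantle rock: 3330 kg/m³ × 9.80665 m/s² × 59314 m = 1.937×10^9 Pa = 19.37 kbar
Total = 0.09789 + 0.1265 + 1.813 + 19.37 = 21.407 kbar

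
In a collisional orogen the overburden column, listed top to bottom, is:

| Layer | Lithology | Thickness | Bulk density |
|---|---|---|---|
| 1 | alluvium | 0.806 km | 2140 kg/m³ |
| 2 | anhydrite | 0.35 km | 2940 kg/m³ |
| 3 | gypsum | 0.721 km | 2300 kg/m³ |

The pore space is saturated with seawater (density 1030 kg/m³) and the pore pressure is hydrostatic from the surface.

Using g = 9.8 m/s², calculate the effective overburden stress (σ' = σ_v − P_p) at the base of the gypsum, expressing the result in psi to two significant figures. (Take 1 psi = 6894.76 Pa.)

Overburden (lithostatic) stress σ_v:
alluvium: 2140 kg/m³ × 9.8 m/s² × 806 m = 1.690×10^7 Pa = 16.90 MPa
anhydrite: 2940 kg/m³ × 9.8 m/s² × 350 m = 1.008×10^7 Pa = 10.08 MPa
gypsum: 2300 kg/m³ × 9.8 m/s² × 721 m = 1.625×10^7 Pa = 16.25 MPa
Total = 16.90 + 10.08 + 16.25 = 43.239 MPa
Pore pressure P_p = 1030 kg/m³ × 9.8 m/s² × 1877 m = 1.895×10^7 Pa = 18.95 MPa
Effective stress σ' = σ_v − P_p = 43.24 − 18.95 = 24.293 MPa = 3523.3 psi

3500 psi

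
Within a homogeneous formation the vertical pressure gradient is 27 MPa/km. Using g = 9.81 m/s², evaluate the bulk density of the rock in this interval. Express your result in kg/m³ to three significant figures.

ρ = (dP/dz)/g = 27 MPa/km / 9.81 m/s² = 27000 Pa/m / 9.81 m/s² = 2752.3 kg/m³

2750 kg/m³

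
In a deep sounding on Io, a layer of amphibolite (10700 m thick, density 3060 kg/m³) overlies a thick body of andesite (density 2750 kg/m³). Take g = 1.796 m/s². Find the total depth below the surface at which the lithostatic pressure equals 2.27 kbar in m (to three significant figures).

Pressure at base of upper layers: 3060×1.796×10700 = 5.880×10^7 Pa = 0.5880 kbar
Remaining pressure to be supplied by andesite: 2.270×10^8 − 5.880×10^7 = 1.682×10^8 Pa
Additional depth in andesite = 1.682×10^8 Pa / (2750 kg/m³ × 1.796 m/s²) = 34055 m
Total depth = 10700 m + 34055 m = 44755 m

44800 m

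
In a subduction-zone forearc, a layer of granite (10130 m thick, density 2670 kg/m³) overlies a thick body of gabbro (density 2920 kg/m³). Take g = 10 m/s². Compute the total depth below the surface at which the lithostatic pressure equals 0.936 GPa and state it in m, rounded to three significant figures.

Pressure at base of upper layers: 2670×10×10130 = 2.705×10^8 Pa = 0.2705 GPa
Remaining pressure to be supplied by gabbro: 9.360×10^8 − 2.705×10^8 = 6.655×10^8 Pa
Additional depth in gabbro = 6.655×10^8 Pa / (2920 kg/m³ × 10 m/s²) = 22792 m
Total depth = 10130 m + 22792 m = 32922 m

32900 m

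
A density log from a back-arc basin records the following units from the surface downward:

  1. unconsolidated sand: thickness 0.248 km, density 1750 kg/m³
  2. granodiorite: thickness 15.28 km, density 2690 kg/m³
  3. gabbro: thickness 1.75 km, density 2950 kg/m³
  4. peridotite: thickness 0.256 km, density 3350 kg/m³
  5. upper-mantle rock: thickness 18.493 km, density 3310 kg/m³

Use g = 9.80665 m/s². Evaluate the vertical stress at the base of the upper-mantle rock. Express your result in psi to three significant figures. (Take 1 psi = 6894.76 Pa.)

unconsolidated sand: 1750 kg/m³ × 9.80665 m/s² × 248 m = 4.256×10^6 Pa = 617.3 psi
granodiorite: 2690 kg/m³ × 9.80665 m/s² × 15280 m = 4.031×10^8 Pa = 58462 psi
gabbro: 2950 kg/m³ × 9.80665 m/s² × 1750 m = 5.063×10^7 Pa = 7343 psi
peridotite: 3350 kg/m³ × 9.80665 m/s² × 256 m = 8.410×10^6 Pa = 1220 psi
upper-mantle rock: 3310 kg/m³ × 9.80665 m/s² × 18493 m = 6.003×10^8 Pa = 87064 psi
Total = 617.3 + 58462 + 7343 + 1220 + 87064 = 1.5471×10^5 psi

155000 psi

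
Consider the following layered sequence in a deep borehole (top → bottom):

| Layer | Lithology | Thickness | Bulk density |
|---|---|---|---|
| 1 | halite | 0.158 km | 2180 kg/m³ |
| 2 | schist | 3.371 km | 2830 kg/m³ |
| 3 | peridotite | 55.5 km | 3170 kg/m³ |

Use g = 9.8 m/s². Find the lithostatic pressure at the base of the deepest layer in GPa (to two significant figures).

halite: 2180 kg/m³ × 9.8 m/s² × 158 m = 3.376×10^6 Pa = 3.376×10^-3 GPa
schist: 2830 kg/m³ × 9.8 m/s² × 3371 m = 9.349×10^7 Pa = 0.09349 GPa
peridotite: 3170 kg/m³ × 9.8 m/s² × 55500 m = 1.724×10^9 Pa = 1.724 GPa
Total = 3.376×10^-3 + 0.09349 + 1.724 = 1.8210 GPa

1.8 GPa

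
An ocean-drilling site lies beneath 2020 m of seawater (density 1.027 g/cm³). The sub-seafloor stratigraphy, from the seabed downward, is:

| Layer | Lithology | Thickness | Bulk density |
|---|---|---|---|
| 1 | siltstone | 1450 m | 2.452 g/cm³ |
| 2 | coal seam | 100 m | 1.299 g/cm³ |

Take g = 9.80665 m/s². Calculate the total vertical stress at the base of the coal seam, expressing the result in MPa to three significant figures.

seawater: 1027 kg/m³ × 9.80665 m/s² × 2020 m = 2.034×10^7 Pa = 20.34 MPa
siltstone: 2452 kg/m³ × 9.80665 m/s² × 1450 m = 3.487×10^7 Pa = 34.87 MPa
coal seam: 1299 kg/m³ × 9.80665 m/s² × 100 m = 1.274×10^6 Pa = 1.274 MPa
Total = 20.34 + 34.87 + 1.274 = 56.485 MPa

56.5 MPa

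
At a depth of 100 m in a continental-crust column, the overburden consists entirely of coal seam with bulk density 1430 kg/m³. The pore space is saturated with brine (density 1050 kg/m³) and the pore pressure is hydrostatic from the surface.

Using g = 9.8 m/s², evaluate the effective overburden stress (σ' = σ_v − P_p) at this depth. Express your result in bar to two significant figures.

Overburden (lithostatic) stress σ_v:
coal seam: 1430 kg/m³ × 9.8 m/s² × 100 m = 1.401×10^6 Pa = 1.401 MPa
Pore pressure P_p = 1050 kg/m³ × 9.8 m/s² × 100 m = 1.029×10^6 Pa = 1.029 MPa
Effective stress σ' = σ_v − P_p = 1.401 − 1.029 = 0.37240 MPa = 3.7240 bar

3.7 bar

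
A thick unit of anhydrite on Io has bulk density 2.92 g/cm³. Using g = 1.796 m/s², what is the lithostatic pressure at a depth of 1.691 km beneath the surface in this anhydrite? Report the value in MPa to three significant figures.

8.87 MPa

anhydrite: 2920 kg/m³ × 1.796 m/s² × 1691 m = 8.868×10^6 Pa = 8.868 MPa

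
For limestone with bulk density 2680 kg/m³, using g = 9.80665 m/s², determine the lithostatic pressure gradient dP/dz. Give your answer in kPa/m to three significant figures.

dP/dz = ρg = 2680 kg/m³ × 9.80665 m/s² = 26282 Pa/m
= 26282 Pa/m × (1 kPa/m / 1000.0 Pa/m) = 26.282 kPa/m

26.3 kPa/m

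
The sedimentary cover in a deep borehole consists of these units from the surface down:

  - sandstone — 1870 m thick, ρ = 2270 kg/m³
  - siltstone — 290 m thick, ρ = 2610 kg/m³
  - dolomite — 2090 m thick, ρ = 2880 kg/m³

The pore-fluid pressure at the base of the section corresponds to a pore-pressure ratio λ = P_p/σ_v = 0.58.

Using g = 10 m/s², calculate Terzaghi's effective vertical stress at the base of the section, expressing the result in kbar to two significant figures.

Overburden (lithostatic) stress σ_v:
sandstone: 2270 kg/m³ × 10 m/s² × 1870 m = 4.245×10^7 Pa = 42.45 MPa
siltstone: 2610 kg/m³ × 10 m/s² × 290 m = 7.569×10^6 Pa = 7.569 MPa
dolomite: 2880 kg/m³ × 10 m/s² × 2090 m = 6.019×10^7 Pa = 60.19 MPa
Total = 42.45 + 7.569 + 60.19 = 110.21 MPa
Pore pressure P_p = λ·σ_v = 0.58 × 110.2 MPa = 63.92 MPa
Effective stress σ' = σ_v − P_p = 110.2 − 63.92 = 46.288 MPa = 0.46288 kbar

0.46 kbar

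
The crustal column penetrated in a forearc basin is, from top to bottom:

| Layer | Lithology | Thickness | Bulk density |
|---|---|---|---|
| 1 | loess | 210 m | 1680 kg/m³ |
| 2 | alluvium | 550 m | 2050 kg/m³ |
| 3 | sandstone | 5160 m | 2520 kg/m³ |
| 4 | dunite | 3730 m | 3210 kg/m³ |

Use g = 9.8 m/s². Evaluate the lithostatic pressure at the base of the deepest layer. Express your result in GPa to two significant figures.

0.26 GPa

loess: 1680 kg/m³ × 9.8 m/s² × 210 m = 3.457×10^6 Pa = 3.457×10^-3 GPa
alluvium: 2050 kg/m³ × 9.8 m/s² × 550 m = 1.105×10^7 Pa = 0.01105 GPa
sandstone: 2520 kg/m³ × 9.8 m/s² × 5160 m = 1.274×10^8 Pa = 0.1274 GPa
dunite: 3210 kg/m³ × 9.8 m/s² × 3730 m = 1.173×10^8 Pa = 0.1173 GPa
Total = 3.457×10^-3 + 0.01105 + 0.1274 + 0.1173 = 0.25928 GPa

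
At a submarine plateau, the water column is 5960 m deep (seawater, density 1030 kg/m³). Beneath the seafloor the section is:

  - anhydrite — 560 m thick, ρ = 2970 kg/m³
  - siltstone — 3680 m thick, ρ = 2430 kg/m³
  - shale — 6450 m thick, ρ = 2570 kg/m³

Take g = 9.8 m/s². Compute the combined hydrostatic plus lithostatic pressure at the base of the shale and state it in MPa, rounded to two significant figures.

330 MPa

seawater: 1030 kg/m³ × 9.8 m/s² × 5960 m = 6.016×10^7 Pa = 60.16 MPa
anhydrite: 2970 kg/m³ × 9.8 m/s² × 560 m = 1.630×10^7 Pa = 16.30 MPa
siltstone: 2430 kg/m³ × 9.8 m/s² × 3680 m = 8.764×10^7 Pa = 87.64 MPa
shale: 2570 kg/m³ × 9.8 m/s² × 6450 m = 1.624×10^8 Pa = 162.4 MPa
Total = 60.16 + 16.30 + 87.64 + 162.4 = 326.54 MPa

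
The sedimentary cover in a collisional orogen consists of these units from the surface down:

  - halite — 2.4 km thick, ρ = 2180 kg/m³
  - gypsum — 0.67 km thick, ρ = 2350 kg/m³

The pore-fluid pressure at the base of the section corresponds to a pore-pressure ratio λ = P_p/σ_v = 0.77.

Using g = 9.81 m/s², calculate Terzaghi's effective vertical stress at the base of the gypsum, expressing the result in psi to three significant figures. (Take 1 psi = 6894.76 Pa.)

2230 psi

Overburden (lithostatic) stress σ_v:
halite: 2180 kg/m³ × 9.81 m/s² × 2400 m = 5.133×10^7 Pa = 51.33 MPa
gypsum: 2350 kg/m³ × 9.81 m/s² × 670 m = 1.545×10^7 Pa = 15.45 MPa
Total = 51.33 + 15.45 = 66.772 MPa
Pore pressure P_p = λ·σ_v = 0.77 × 66.77 MPa = 51.41 MPa
Effective stress σ' = σ_v − P_p = 66.77 − 51.41 = 15.358 MPa = 2227.4 psi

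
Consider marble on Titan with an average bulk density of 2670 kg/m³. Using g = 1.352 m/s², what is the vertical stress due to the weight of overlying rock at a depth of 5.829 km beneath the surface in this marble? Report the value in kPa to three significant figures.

21000 kPa

marble: 2670 kg/m³ × 1.352 m/s² × 5829 m = 2.104×10^7 Pa = 21042 kPa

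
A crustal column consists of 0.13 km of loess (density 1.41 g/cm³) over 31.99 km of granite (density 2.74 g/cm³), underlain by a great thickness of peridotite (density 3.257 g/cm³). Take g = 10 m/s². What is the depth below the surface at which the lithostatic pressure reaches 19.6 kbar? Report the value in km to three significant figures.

65.3 km

Pressure at base of upper layers: 1410×10×130 + 2740×10×31990 = 8.784×10^8 Pa = 8.784 kbar
Remaining pressure to be supplied by peridotite: 1.960×10^9 − 8.784×10^8 = 1.082×10^9 Pa
Additional depth in peridotite = 1.082×10^9 Pa / (3257 kg/m³ × 10 m/s²) = 33210 m
Total depth = 32120 m + 33210 m = 65330 m
= 65.330 km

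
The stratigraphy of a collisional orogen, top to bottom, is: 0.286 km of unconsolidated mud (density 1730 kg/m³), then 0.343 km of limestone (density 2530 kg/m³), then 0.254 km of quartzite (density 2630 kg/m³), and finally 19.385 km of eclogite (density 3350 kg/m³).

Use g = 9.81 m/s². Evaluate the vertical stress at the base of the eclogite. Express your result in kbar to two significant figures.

6.6 kbar

unconsolidated mud: 1730 kg/m³ × 9.81 m/s² × 286 m = 4.854×10^6 Pa = 0.04854 kbar
limestone: 2530 kg/m³ × 9.81 m/s² × 343 m = 8.513×10^6 Pa = 0.08513 kbar
quartzite: 2630 kg/m³ × 9.81 m/s² × 254 m = 6.553×10^6 Pa = 0.06553 kbar
eclogite: 3350 kg/m³ × 9.81 m/s² × 19385 m = 6.371×10^8 Pa = 6.371 kbar
Total = 0.04854 + 0.08513 + 0.06553 + 6.371 = 6.5698 kbar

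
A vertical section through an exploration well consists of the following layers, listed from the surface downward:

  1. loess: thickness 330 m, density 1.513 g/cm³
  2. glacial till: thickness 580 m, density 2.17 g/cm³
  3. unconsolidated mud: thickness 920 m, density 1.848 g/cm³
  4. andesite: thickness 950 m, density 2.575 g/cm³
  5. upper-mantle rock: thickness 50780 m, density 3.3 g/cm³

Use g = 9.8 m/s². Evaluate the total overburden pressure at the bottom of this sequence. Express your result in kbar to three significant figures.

loess: 1513 kg/m³ × 9.8 m/s² × 330 m = 4.893×10^6 Pa = 0.04893 kbar
glacial till: 2170 kg/m³ × 9.8 m/s² × 580 m = 1.233×10^7 Pa = 0.1233 kbar
unconsolidated mud: 1848 kg/m³ × 9.8 m/s² × 920 m = 1.666×10^7 Pa = 0.1666 kbar
andesite: 2575 kg/m³ × 9.8 m/s² × 950 m = 2.397×10^7 Pa = 0.2397 kbar
upper-mantle rock: 3300 kg/m³ × 9.8 m/s² × 50780 m = 1.642×10^9 Pa = 16.42 kbar
Total = 0.04893 + 0.1233 + 0.1666 + 0.2397 + 16.42 = 17.001 kbar

17.0 kbar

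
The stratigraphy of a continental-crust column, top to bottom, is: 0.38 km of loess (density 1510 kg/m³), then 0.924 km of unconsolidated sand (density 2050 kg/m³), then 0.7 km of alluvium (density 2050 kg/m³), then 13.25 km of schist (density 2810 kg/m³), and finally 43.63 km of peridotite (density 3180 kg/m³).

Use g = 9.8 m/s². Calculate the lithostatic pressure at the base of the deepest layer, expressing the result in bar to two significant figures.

18000 bar

loess: 1510 kg/m³ × 9.8 m/s² × 380 m = 5.623×10^6 Pa = 56.23 bar
unconsolidated sand: 2050 kg/m³ × 9.8 m/s² × 924 m = 1.856×10^7 Pa = 185.6 bar
alluvium: 2050 kg/m³ × 9.8 m/s² × 700 m = 1.406×10^7 Pa = 140.6 bar
schist: 2810 kg/m³ × 9.8 m/s² × 13250 m = 3.649×10^8 Pa = 3649 bar
peridotite: 3180 kg/m³ × 9.8 m/s² × 43630 m = 1.360×10^9 Pa = 13597 bar
Total = 56.23 + 185.6 + 140.6 + 3649 + 13597 = 17628 bar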